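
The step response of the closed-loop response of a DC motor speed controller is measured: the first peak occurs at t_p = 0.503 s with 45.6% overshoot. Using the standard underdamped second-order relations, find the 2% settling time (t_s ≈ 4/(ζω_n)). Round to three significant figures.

The overshoot fixes ζ = −ln(OS)/√(π²+ln²(OS)) = 0.242.
From t_p = π/ω_d, ω_d = π/0.503 = 6.25 rad/s, so ω_n = ω_d/√(1−ζ²) = 6.44 rad/s.
t_s ≈ 4/(ζω_n) = 4/(0.242·6.44) = 2.56 s.

t_s ≈ 2.56 s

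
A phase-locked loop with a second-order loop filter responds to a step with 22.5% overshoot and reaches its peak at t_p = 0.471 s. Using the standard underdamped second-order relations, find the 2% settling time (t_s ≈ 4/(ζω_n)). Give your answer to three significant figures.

ζ from %OS: ζ = |ln 0.225|/√(π²+ln²0.225) = 0.429.
t_p = π/ω_d ⇒ ω_d = 6.67 rad/s; then ω_n = ω_d/√(1−ζ²) = 7.38 rad/s.
t_s ≈ 4/(ζω_n) = 4/(0.429·7.38) = 1.26 s.

t_s ≈ 1.26 s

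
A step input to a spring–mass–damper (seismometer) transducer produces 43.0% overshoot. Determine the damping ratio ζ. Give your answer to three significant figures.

ζ ≈ 0.259

From %OS = 100·exp(−πζ/√(1−ζ²)), invert to get ζ = −ln(OS)/√(π² + ln²(OS)) with OS = 0.430.
−ln 0.430 = 0.8440, so ζ = 0.8440/√(π² + 0.7123) = 0.259.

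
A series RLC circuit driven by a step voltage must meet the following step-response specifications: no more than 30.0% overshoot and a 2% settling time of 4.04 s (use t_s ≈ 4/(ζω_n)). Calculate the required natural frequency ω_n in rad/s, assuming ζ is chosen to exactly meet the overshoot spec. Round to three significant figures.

ω_n ≈ 2.77 rad/s

ζ = −ln(OS)/√(π² + (ln OS)²). With OS = 0.300, ln OS = −1.204 and ζ = 1.204/3.364 = 0.358.
Then ω_n = 4/(ζ t_s) = 4/(0.358 × 4.04) = 2.77 rad/s.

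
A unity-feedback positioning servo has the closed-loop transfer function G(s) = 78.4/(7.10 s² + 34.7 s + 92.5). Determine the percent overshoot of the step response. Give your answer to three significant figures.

%OS ≈ 5.56%

Dividing through by 7.10: denominator becomes s² + 4.887 s + 13.03.
So ω_n = √13.03 = 3.61 rad/s and ζ = 4.887/(2·3.61) = 0.677.
%OS = 100·exp(−πζ/√(1−ζ²)) = 5.56%.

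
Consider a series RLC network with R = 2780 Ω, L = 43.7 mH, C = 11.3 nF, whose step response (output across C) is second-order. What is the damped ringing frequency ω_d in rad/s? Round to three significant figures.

ω_d ≈ 31800 rad/s

For a series RLC circuit (capacitor voltage as output), ω_n = 1/√(LC) = 1/√(43.7 mH · 11.3 nF) = 45000 rad/s.
ζ = (R/2)·√(C/L) = (2780/2)·√(11.3 nF/43.7 mH) = 0.707.
ω_d = ω_n√(1−ζ²) = 31800 rad/s.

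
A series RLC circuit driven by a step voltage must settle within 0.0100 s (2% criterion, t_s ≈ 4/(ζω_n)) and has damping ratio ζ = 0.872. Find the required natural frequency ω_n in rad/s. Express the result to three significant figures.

ω_n ≈ 459 rad/s

Rearranging t_s ≈ 4/(ζω_n) gives ω_n = 4/(ζ·t_s) = 4/(0.872 × 0.0100) = 459 rad/s.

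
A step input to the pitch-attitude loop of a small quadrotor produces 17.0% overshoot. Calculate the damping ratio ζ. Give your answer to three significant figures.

ζ = −ln(OS)/√(π² + (ln OS)²). With OS = 0.170, ln OS = −1.772 and ζ = 1.772/3.607 = 0.491.

ζ ≈ 0.491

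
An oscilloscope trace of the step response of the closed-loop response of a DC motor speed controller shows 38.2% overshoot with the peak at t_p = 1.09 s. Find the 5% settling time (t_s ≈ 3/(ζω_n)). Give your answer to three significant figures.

t_s ≈ 3.40 s

ζ from %OS: ζ = |ln 0.382|/√(π²+ln²0.382) = 0.293.
t_p = π/ω_d ⇒ ω_d = 2.88 rad/s; then ω_n = ω_d/√(1−ζ²) = 3.01 rad/s.
t_s ≈ 3/(ζω_n) = 3/(0.293·3.01) = 3.40 s.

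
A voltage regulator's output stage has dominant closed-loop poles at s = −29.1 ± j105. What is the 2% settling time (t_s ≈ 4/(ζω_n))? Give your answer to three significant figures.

For poles at −σ ± jω_d, ζω_n = σ = 29.1, so t_s ≈ 4/σ = 0.137 s.

t_s ≈ 0.137 s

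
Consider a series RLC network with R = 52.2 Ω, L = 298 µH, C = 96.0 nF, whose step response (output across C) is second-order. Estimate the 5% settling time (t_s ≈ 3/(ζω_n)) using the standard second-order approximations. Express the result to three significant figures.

For a series RLC circuit (capacitor voltage as output), ω_n = 1/√(LC) = 1/√(298 µH · 96.0 nF) = 187000 rad/s.
ζ = (R/2)·√(C/L) = (52.2/2)·√(96.0 nF/298 µH) = 0.468.
t_s ≈ 3/(ζω_n) = 0.0000343 s.

t_s ≈ 0.0000343 s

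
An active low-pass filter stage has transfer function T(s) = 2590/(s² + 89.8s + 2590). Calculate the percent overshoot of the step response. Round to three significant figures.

%OS ≈ 0.277%

Matching coefficients with s² + 2ζω_n s + ω_n² gives ω_n² = 2590 ⇒ ω_n = 50.9 rad/s, and ζ = 89.8/(2ω_n) = 0.882.
%OS = 100·exp(−πζ/√(1−ζ²)) = 0.277%.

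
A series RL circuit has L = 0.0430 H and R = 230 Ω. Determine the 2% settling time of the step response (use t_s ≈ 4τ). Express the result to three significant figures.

t_s ≈ 0.000748 s

τ = L/R = 0.0430/230 = 0.000187 s.
t_s ≈ 4τ = 0.000748 s.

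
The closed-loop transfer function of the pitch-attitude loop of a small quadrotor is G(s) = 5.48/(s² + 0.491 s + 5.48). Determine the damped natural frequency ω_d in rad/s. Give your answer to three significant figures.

ω_d ≈ 2.33 rad/s

Matching coefficients with s² + 2ζω_n s + ω_n² gives ω_n² = 5.48 ⇒ ω_n = 2.34 rad/s, and ζ = 0.491/(2ω_n) = 0.105.
ω_d = 2.34·√(1 − 0.105²) = 2.33 rad/s.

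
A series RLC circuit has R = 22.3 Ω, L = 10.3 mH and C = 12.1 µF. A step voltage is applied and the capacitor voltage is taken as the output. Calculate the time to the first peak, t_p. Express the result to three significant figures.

For a series RLC circuit (capacitor voltage as output), ω_n = 1/√(LC) = 1/√(10.3 mH · 12.1 µF) = 2830 rad/s.
ζ = (R/2)·√(C/L) = (22.3/2)·√(12.1 µF/10.3 mH) = 0.382.
The damped frequency ω_d = ω_n√(1−ζ²) = 2620 rad/s. t_p = π/ω_d = 0.00120 s.

t_p ≈ 0.00120 s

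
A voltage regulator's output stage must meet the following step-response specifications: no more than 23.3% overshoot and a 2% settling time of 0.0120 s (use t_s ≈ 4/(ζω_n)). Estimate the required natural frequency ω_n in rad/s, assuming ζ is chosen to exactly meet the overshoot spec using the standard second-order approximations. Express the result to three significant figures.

ω_n ≈ 792 rad/s

From %OS = 100·exp(−πζ/√(1−ζ²)), invert to get ζ = −ln(OS)/√(π² + ln²(OS)) with OS = 0.233.
−ln 0.233 = 1.457, so ζ = 1.457/√(π² + 2.122) = 0.421.
Then ω_n = 4/(ζ t_s) = 4/(0.421 × 0.0120) = 792 rad/s.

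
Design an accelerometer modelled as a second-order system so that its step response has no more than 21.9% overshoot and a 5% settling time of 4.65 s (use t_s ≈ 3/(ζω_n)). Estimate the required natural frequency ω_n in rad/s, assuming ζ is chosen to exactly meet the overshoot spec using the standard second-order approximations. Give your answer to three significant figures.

Inverting the overshoot relation: ζ = |ln 0.219|/√(π² + ln²0.219) = 0.435.
Then ω_n = 3/(ζ t_s) = 3/(0.435 × 4.65) = 1.48 rad/s.

ω_n ≈ 1.48 rad/s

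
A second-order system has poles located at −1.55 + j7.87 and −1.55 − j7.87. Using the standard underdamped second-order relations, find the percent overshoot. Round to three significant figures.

With σ = 1.55, ω_d = 7.87: ω_n = √(σ²+ω_d²) = 8.02 rad/s, ζ = σ/ω_n = 0.193.
%OS = 100·exp(−πζ/√(1−ζ²)) = 53.9%.

%OS ≈ 53.9%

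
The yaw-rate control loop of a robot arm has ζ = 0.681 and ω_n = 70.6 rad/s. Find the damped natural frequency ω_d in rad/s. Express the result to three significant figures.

ω_d ≈ 51.7 rad/s

ω_d = ω_n√(1−ζ²) = 70.6·√0.536 = 51.7 rad/s.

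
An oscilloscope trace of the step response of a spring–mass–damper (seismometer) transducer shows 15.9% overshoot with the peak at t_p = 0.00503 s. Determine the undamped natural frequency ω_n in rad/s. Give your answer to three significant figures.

ω_n ≈ 724 rad/s

The overshoot fixes ζ = −ln(OS)/√(π²+ln²(OS)) = 0.505.
From t_p = π/ω_d, ω_d = π/0.00503 = 625 rad/s, so ω_n = ω_d/√(1−ζ²) = 724 rad/s.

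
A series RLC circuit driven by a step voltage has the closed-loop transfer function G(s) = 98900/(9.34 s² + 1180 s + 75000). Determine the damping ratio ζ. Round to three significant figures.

ζ ≈ 0.705

Dividing through by 9.34: denominator becomes s² + 126.3 s + 8030.
So ω_n = √8030 = 89.6 rad/s and ζ = 126.3/(2·89.6) = 0.705.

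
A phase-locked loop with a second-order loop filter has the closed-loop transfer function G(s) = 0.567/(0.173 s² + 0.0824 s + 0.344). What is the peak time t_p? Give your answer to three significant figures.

t_p ≈ 2.26 s

Dividing through by 0.173: denominator becomes s² + 0.4763 s + 1.988.
So ω_n = √1.988 = 1.41 rad/s and ζ = 0.4763/(2·1.41) = 0.169.
ω_d = 1.41·√(1 − 0.169²) = 1.39 rad/s. t_p = π/ω_d = 2.26 s.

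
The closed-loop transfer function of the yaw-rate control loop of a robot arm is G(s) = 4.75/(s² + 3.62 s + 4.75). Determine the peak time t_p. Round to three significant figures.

ω_n = √4.75 = 2.18 rad/s; ζ = 3.62/(2·2.18) = 0.830.
The damped frequency ω_d = ω_n√(1−ζ²) = 1.21 rad/s. Then t_p = π/ω_d = 2.59 s.

t_p ≈ 2.59 s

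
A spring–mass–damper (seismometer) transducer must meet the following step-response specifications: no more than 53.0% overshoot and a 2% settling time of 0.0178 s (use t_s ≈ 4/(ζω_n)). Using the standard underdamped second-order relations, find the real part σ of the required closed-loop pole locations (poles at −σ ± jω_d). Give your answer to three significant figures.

The settling-time spec alone fixes σ = ζω_n = 4/t_s = 4/0.0178 = 225.
(Overshoot then fixes ζ = 0.198 and hence ω_d = σ·√(1−ζ²)/ζ = 1110 rad/s.)

σ ≈ 225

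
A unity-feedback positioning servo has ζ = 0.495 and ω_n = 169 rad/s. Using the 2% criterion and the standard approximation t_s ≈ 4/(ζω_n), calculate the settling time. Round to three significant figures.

t_s ≈ 4/(ζω_n) = 4/(0.495 × 169) = 0.0478 s.

t_s ≈ 0.0478 s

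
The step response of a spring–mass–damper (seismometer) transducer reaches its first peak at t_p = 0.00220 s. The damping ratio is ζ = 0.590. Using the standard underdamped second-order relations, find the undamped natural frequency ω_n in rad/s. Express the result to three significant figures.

Peak time t_p = π/ω_d, so ω_d = π/t_p = π/0.00220 = 1430 rad/s.
ω_n = ω_d/√(1−ζ²) = 1430/√0.652 = 1770 rad/s.

ω_n ≈ 1770 rad/s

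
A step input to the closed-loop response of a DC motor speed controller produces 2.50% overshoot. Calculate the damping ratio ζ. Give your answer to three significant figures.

ζ ≈ 0.761

ζ = −ln(OS)/√(π² + (ln OS)²). With OS = 0.0250, ln OS = −3.689 and ζ = 3.689/4.845 = 0.761.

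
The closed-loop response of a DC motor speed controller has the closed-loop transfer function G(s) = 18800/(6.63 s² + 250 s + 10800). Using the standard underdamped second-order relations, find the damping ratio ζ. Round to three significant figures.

ζ ≈ 0.467

Dividing through by 6.63: denominator becomes s² + 37.71 s + 1629.
So ω_n = √1629 = 40.4 rad/s and ζ = 37.71/(2·40.4) = 0.467.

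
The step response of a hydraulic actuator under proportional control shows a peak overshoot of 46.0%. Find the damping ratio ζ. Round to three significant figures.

ζ ≈ 0.240

Inverting the overshoot relation: ζ = |ln 0.460|/√(π² + ln²0.460) = 0.240.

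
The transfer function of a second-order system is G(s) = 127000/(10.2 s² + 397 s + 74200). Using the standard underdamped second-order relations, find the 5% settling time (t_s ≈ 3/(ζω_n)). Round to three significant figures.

Dividing through by 10.2: denominator becomes s² + 38.92 s + 7275.
So ω_n = √7275 = 85.3 rad/s and ζ = 38.92/(2·85.3) = 0.228.
t_s ≈ 3/(ζω_n) = 0.154 s.

t_s ≈ 0.154 s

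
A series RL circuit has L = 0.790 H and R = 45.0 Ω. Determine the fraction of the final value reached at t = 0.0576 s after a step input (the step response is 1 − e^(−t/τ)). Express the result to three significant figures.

y/y_∞ ≈ 0.962

τ = L/R = 0.790/45.0 = 0.0176 s.
y(t)/y_∞ = 1 − e^(−t/τ) = 1 − e^(−0.0576/0.0176) = 1 − e^(−3.28) = 0.962.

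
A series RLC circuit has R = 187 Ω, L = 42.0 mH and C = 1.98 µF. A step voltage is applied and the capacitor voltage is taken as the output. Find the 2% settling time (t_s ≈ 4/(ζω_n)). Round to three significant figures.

t_s ≈ 0.00180 s

For a series RLC circuit (capacitor voltage as output), ω_n = 1/√(LC) = 1/√(42.0 mH · 1.98 µF) = 3470 rad/s.
ζ = (R/2)·√(C/L) = (187/2)·√(1.98 µF/42.0 mH) = 0.642.
t_s ≈ 4/(ζω_n) = 0.00180 s.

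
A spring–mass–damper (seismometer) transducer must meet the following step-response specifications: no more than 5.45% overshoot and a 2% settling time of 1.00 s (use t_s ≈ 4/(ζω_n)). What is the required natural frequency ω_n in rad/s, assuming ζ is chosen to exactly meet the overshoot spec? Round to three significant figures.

ω_n ≈ 5.89 rad/s

ζ = −ln(OS)/√(π² + (ln OS)²). With OS = 0.0545, ln OS = −2.910 and ζ = 2.910/4.282 = 0.679.
From t_s ≈ 4/(ζω_n): ω_n = 4/(ζ·t_s) = 4/(0.679·1.00) = 5.89 rad/s.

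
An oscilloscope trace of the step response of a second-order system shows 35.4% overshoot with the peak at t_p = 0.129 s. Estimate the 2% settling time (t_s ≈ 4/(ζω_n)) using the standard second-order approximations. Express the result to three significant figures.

The overshoot fixes ζ = −ln(OS)/√(π²+ln²(OS)) = 0.314.
From t_p = π/ω_d, ω_d = π/0.129 = 24.4 rad/s, so ω_n = ω_d/√(1−ζ²) = 25.6 rad/s.
t_s ≈ 4/(ζω_n) = 4/(0.314·25.6) = 0.497 s.

t_s ≈ 0.497 s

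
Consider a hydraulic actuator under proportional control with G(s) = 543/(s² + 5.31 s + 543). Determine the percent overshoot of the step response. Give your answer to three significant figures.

ω_n = √543 = 23.3 rad/s; ζ = 5.31/(2·23.3) = 0.114.
%OS = 100 e^{−πζ/√(1−ζ²)} with ζ = 0.114 gives 69.7%.

%OS ≈ 69.7%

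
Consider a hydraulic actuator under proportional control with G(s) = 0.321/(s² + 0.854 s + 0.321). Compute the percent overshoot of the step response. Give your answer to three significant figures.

%OS ≈ 2.73%

Matching coefficients with s² + 2ζω_n s + ω_n² gives ω_n² = 0.321 ⇒ ω_n = 0.567 rad/s, and ζ = 0.854/(2ω_n) = 0.754.
%OS = 100 e^{−πζ/√(1−ζ²)} with ζ = 0.754 gives 2.73%.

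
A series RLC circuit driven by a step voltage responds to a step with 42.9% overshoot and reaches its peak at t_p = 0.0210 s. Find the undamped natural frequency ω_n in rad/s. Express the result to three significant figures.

ζ from %OS: ζ = |ln 0.429|/√(π²+ln²0.429) = 0.260.
t_p = π/ω_d ⇒ ω_d = 150 rad/s; then ω_n = ω_d/√(1−ζ²) = 155 rad/s.

ω_n ≈ 155 rad/s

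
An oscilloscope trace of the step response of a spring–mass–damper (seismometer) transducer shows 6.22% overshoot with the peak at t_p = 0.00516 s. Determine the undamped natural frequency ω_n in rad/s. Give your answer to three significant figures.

ω_n ≈ 813 rad/s

ζ from %OS: ζ = |ln 0.0622|/√(π²+ln²0.0622) = 0.662.
t_p = π/ω_d ⇒ ω_d = 609 rad/s; then ω_n = ω_d/√(1−ζ²) = 813 rad/s.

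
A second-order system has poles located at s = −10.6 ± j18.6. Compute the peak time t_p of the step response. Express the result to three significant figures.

t_p ≈ 0.169 s

t_p = π/ω_d with ω_d = 18.6 (the imaginary part), so t_p = 0.169 s.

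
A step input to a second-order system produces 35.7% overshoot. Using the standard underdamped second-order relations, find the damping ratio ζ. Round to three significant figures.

From %OS = 100·exp(−πζ/√(1−ζ²)), invert to get ζ = −ln(OS)/√(π² + ln²(OS)) with OS = 0.357.
−ln 0.357 = 1.030, so ζ = 1.030/√(π² + 1.061) = 0.312.

ζ ≈ 0.312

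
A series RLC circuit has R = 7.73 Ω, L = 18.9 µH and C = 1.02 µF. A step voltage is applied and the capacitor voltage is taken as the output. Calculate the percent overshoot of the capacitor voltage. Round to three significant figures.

%OS ≈ 0.165%

For a series RLC circuit (capacitor voltage as output), ω_n = 1/√(LC) = 1/√(18.9 µH · 1.02 µF) = 228000 rad/s.
ζ = (R/2)·√(C/L) = (7.73/2)·√(1.02 µF/18.9 µH) = 0.898.
%OS = 100·exp(−πζ/√(1−ζ²)) = 0.165%.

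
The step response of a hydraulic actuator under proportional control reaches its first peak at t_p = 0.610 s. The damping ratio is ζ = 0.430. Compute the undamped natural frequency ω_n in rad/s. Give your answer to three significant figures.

Peak time t_p = π/ω_d, so ω_d = π/t_p = π/0.610 = 5.15 rad/s.
ω_n = ω_d/√(1−ζ²) = 5.15/√0.815 = 5.70 rad/s.

ω_n ≈ 5.70 rad/s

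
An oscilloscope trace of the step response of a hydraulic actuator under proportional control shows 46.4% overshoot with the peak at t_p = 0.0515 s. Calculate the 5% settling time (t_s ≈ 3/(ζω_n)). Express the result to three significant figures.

t_s ≈ 0.201 s

From the overshoot, ζ = −ln(OS)/√(π²+ln²(OS)) = 0.237.
t_p = π/ω_d ⇒ ω_d = 61.0 rad/s; then ω_n = ω_d/√(1−ζ²) = 62.8 rad/s.
t_s ≈ 3/(ζω_n) = 3/(0.237·62.8) = 0.201 s.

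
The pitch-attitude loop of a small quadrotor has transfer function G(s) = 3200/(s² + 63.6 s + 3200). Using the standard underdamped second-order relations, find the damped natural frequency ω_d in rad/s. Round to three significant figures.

ω_d ≈ 46.8 rad/s

Comparing the denominator to s² + 2ζω_n s + ω_n²: ω_n = √3200 = 56.6 rad/s, and 2ζω_n = 63.6 so ζ = 63.6/(2·56.6) = 0.562.
ω_d = ω_n√(1−ζ²) = 46.8 rad/s.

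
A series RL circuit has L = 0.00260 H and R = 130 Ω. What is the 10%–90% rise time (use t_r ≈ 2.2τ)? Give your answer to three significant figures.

τ = L/R = 0.00260/130 = 0.0000200 s.
t_r ≈ 2.2τ = 0.0000440 s.

t_r ≈ 0.0000440 s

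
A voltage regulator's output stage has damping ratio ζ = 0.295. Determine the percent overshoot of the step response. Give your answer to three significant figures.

For an underdamped second-order system, %OS = 100·exp(−πζ/√(1−ζ²)).
πζ/√(1−ζ²) = π·0.295/√(1−0.0870) = 0.9699, so %OS = 100·e^(−0.9699) = 37.9%.

%OS ≈ 37.9%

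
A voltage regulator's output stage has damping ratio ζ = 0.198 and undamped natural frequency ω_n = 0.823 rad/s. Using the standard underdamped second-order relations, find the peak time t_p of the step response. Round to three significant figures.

The damped frequency is ω_d = ω_n√(1−ζ²) = 0.823·√(1−0.0392) = 0.807 rad/s.
Peak time t_p = π/ω_d = π/0.807 = 3.89 s.

t_p ≈ 3.89 s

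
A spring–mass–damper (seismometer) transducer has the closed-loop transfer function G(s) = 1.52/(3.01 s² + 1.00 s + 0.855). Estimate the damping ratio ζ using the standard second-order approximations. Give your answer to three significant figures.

ζ ≈ 0.312

Dividing through by 3.01: denominator becomes s² + 0.3322 s + 0.2841.
So ω_n = √0.2841 = 0.533 rad/s and ζ = 0.3322/(2·0.533) = 0.312.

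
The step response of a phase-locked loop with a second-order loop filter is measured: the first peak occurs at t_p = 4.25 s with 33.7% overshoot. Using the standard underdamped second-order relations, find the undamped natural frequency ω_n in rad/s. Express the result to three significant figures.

From the overshoot, ζ = −ln(OS)/√(π²+ln²(OS)) = 0.327.
From t_p = π/ω_d, ω_d = π/4.25 = 0.739 rad/s, so ω_n = ω_d/√(1−ζ²) = 0.782 rad/s.

ω_n ≈ 0.782 rad/s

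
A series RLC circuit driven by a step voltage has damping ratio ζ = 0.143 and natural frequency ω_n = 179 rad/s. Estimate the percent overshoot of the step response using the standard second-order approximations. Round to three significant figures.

%OS ≈ 63.5%

For an underdamped second-order system, %OS = 100·exp(−πζ/√(1−ζ²)).
πζ/√(1−ζ²) = π·0.143/√(1−0.0204) = 0.4539, so %OS = 100·e^(−0.4539) = 63.5%.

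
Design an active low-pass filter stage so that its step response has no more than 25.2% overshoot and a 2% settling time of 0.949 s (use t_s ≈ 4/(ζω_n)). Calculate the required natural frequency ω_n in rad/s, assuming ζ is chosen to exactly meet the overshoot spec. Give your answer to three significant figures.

Inverting the overshoot relation: ζ = |ln 0.252|/√(π² + ln²0.252) = 0.402.
Then ω_n = 4/(ζ t_s) = 4/(0.402 × 0.949) = 10.5 rad/s.

ω_n ≈ 10.5 rad/s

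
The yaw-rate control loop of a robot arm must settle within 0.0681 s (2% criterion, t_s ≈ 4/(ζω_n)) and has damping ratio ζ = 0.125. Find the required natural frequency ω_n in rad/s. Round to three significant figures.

Rearranging t_s ≈ 4/(ζω_n) gives ω_n = 4/(ζ·t_s) = 4/(0.125 × 0.0681) = 470 rad/s.

ω_n ≈ 470 rad/s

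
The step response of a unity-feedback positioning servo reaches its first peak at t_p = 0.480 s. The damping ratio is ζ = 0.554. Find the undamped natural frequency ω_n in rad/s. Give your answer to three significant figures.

Peak time t_p = π/ω_d, so ω_d = π/t_p = π/0.480 = 6.54 rad/s.
ω_n = ω_d/√(1−ζ²) = 6.54/√0.693 = 7.86 rad/s.

ω_n ≈ 7.86 rad/s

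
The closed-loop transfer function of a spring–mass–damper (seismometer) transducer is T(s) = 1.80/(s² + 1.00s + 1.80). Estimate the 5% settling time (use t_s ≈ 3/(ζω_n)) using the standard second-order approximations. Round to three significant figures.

ω_n = √1.80 = 1.34 rad/s; ζ = 1.00/(2·1.34) = 0.373.
t_s ≈ 3/(ζω_n) = 3/(0.373·1.34) = 6.00 s.

t_s ≈ 6.00 s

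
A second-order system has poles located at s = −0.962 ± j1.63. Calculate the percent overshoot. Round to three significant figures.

With σ = 0.962, ω_d = 1.63: ω_n = √(σ²+ω_d²) = 1.89 rad/s, ζ = σ/ω_n = 0.508.
%OS = 100 e^{−πζ/√(1−ζ²)} with ζ = 0.508 gives 15.7%.

%OS ≈ 15.7%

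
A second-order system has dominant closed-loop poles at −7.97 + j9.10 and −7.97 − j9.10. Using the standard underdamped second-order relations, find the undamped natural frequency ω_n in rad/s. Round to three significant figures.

The poles are at −σ ± jω_d with σ = 7.97 and ω_d = 9.10, so ω_n = √(σ²+ω_d²) = 12.1 rad/s and ζ = σ/ω_n = 0.659.

ω_n ≈ 12.1 rad/s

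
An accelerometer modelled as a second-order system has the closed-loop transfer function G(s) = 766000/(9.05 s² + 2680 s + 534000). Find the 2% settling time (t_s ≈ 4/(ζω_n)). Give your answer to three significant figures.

Dividing through by 9.05: denominator becomes s² + 296.1 s + 59010.
So ω_n = √59010 = 243 rad/s and ζ = 296.1/(2·243) = 0.610.
t_s ≈ 4/(ζω_n) = 0.0270 s.

t_s ≈ 0.0270 s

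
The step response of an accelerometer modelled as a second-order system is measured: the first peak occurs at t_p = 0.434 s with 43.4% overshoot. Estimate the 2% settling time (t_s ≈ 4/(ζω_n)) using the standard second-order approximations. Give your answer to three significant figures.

t_s ≈ 2.08 s

ζ from %OS: ζ = |ln 0.434|/√(π²+ln²0.434) = 0.257.
From t_p = π/ω_d, ω_d = π/0.434 = 7.24 rad/s, so ω_n = ω_d/√(1−ζ²) = 7.49 rad/s.
t_s ≈ 4/(ζω_n) = 4/(0.257·7.49) = 2.08 s.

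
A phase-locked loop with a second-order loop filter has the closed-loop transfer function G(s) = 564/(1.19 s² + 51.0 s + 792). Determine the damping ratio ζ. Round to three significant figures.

ζ ≈ 0.831

Dividing through by 1.19: denominator becomes s² + 42.86 s + 665.5.
So ω_n = √665.5 = 25.8 rad/s and ζ = 42.86/(2·25.8) = 0.831.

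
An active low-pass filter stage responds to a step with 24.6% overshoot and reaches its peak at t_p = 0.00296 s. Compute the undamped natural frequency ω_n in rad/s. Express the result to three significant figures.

From the overshoot, ζ = −ln(OS)/√(π²+ln²(OS)) = 0.408.
t_p = π/ω_d ⇒ ω_d = 1060 rad/s; then ω_n = ω_d/√(1−ζ²) = 1160 rad/s.

ω_n ≈ 1160 rad/s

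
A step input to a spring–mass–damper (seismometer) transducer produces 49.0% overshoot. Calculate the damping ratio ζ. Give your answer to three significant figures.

ζ ≈ 0.221

From %OS = 100·exp(−πζ/√(1−ζ²)), invert to get ζ = −ln(OS)/√(π² + ln²(OS)) with OS = 0.490.
−ln 0.490 = 0.7133, so ζ = 0.7133/√(π² + 0.5089) = 0.221.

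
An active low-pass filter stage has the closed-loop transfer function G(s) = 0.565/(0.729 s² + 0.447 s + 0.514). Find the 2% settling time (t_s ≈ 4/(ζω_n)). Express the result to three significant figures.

Dividing through by 0.729: denominator becomes s² + 0.6132 s + 0.7051.
So ω_n = √0.7051 = 0.840 rad/s and ζ = 0.6132/(2·0.840) = 0.365.
t_s ≈ 4/(ζω_n) = 13.0 s.

t_s ≈ 13.0 s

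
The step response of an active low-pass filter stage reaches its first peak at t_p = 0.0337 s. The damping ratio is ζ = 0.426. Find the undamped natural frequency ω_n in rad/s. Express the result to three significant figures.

Peak time t_p = π/ω_d, so ω_d = π/t_p = π/0.0337 = 93.2 rad/s.
ω_n = ω_d/√(1−ζ²) = 93.2/√0.819 = 103 rad/s.

ω_n ≈ 103 rad/s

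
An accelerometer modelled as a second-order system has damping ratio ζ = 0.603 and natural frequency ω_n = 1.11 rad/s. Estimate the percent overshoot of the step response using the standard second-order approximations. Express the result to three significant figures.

For an underdamped second-order system, %OS = 100·exp(−πζ/√(1−ζ²)).
πζ/√(1−ζ²) = π·0.603/√(1−0.364) = 2.375, so %OS = 100·e^(−2.375) = 9.30%.

%OS ≈ 9.30%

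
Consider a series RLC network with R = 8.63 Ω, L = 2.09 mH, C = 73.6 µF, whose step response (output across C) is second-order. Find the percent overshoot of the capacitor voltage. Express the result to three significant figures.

%OS ≈ 1.31%

For a series RLC circuit (capacitor voltage as output), ω_n = 1/√(LC) = 1/√(2.09 mH · 73.6 µF) = 2550 rad/s.
ζ = (R/2)·√(C/L) = (8.63/2)·√(73.6 µF/2.09 mH) = 0.810.
%OS = 100·exp(−πζ/√(1−ζ²)) = 1.31%.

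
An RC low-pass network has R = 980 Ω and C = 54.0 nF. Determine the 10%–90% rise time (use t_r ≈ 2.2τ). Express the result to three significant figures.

τ = RC = 980 × 54.0 nF = 0.0000529 s.
t_r ≈ 2.2τ = 0.000116 s.

t_r ≈ 0.000116 s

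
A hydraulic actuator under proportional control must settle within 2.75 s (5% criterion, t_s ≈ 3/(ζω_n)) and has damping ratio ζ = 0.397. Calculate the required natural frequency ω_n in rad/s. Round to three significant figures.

Rearranging t_s ≈ 3/(ζω_n) gives ω_n = 3/(ζ·t_s) = 3/(0.397 × 2.75) = 2.75 rad/s.

ω_n ≈ 2.75 rad/s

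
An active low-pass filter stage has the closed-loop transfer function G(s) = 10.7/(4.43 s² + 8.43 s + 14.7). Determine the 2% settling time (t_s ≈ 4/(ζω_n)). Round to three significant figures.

t_s ≈ 4.20 s

Dividing through by 4.43: denominator becomes s² + 1.903 s + 3.318.
So ω_n = √3.318 = 1.82 rad/s and ζ = 1.903/(2·1.82) = 0.522.
t_s ≈ 4/(ζω_n) = 4.20 s.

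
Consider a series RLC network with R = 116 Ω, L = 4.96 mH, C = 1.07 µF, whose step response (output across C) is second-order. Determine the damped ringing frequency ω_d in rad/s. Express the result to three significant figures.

For a series RLC circuit (capacitor voltage as output), ω_n = 1/√(LC) = 1/√(4.96 mH · 1.07 µF) = 13700 rad/s.
ζ = (R/2)·√(C/L) = (116/2)·√(1.07 µF/4.96 mH) = 0.852.
ω_d = ω_n√(1−ζ²) = 7190 rad/s.

ω_d ≈ 7190 rad/s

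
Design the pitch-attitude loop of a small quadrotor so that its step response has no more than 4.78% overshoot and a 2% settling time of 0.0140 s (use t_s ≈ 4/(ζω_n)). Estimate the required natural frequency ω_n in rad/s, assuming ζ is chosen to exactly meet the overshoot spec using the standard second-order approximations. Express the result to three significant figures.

From %OS = 100·exp(−πζ/√(1−ζ²)), invert to get ζ = −ln(OS)/√(π² + ln²(OS)) with OS = 0.0478.
−ln 0.0478 = 3.041, so ζ = 3.041/√(π² + 9.246) = 0.695.
From t_s ≈ 4/(ζω_n): ω_n = 4/(ζ·t_s) = 4/(0.695·0.0140) = 411 rad/s.

ω_n ≈ 411 rad/s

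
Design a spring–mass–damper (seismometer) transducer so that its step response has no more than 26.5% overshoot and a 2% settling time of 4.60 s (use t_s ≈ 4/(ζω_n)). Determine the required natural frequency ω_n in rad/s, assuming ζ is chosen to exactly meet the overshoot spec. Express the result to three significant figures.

ω_n ≈ 2.23 rad/s

From %OS = 100·exp(−πζ/√(1−ζ²)), invert to get ζ = −ln(OS)/√(π² + ln²(OS)) with OS = 0.265.
−ln 0.265 = 1.328, so ζ = 1.328/√(π² + 1.764) = 0.389.
From t_s ≈ 4/(ζω_n): ω_n = 4/(ζ·t_s) = 4/(0.389·4.60) = 2.23 rad/s.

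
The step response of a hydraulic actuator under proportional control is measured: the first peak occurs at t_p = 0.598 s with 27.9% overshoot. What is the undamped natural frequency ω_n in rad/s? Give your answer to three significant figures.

ω_n ≈ 5.67 rad/s

The overshoot fixes ζ = −ln(OS)/√(π²+ln²(OS)) = 0.376.
t_p = π/ω_d ⇒ ω_d = 5.25 rad/s; then ω_n = ω_d/√(1−ζ²) = 5.67 rad/s.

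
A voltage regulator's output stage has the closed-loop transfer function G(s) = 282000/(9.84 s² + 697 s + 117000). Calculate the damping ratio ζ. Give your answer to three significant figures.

Dividing through by 9.84: denominator becomes s² + 70.83 s + 11890.
So ω_n = √11890 = 109 rad/s and ζ = 70.83/(2·109) = 0.325.

ζ ≈ 0.325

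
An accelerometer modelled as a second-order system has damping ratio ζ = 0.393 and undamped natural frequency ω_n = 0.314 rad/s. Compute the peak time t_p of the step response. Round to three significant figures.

The damped frequency is ω_d = ω_n√(1−ζ²) = 0.314·√(1−0.154) = 0.289 rad/s.
Peak time t_p = π/ω_d = π/0.289 = 10.9 s.

t_p ≈ 10.9 s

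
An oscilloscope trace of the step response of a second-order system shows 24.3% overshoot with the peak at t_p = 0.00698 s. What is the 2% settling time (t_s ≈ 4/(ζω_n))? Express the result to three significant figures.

The overshoot fixes ζ = −ln(OS)/√(π²+ln²(OS)) = 0.411.
From t_p = π/ω_d, ω_d = π/0.00698 = 450 rad/s, so ω_n = ω_d/√(1−ζ²) = 494 rad/s.
t_s ≈ 4/(ζω_n) = 4/(0.411·494) = 0.0197 s.

t_s ≈ 0.0197 s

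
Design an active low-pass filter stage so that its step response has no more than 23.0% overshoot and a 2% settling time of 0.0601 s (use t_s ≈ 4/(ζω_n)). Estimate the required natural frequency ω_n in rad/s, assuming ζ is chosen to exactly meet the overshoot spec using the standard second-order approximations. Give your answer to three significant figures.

ω_n ≈ 157 rad/s

Inverting the overshoot relation: ζ = |ln 0.230|/√(π² + ln²0.230) = 0.424.
Then ω_n = 4/(ζ t_s) = 4/(0.424 × 0.0601) = 157 rad/s.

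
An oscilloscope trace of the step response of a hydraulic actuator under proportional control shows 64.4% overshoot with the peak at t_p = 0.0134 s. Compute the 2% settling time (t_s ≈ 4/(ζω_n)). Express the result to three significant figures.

ζ from %OS: ζ = |ln 0.644|/√(π²+ln²0.644) = 0.139.
From t_p = π/ω_d, ω_d = π/0.0134 = 234 rad/s, so ω_n = ω_d/√(1−ζ²) = 237 rad/s.
t_s ≈ 4/(ζω_n) = 4/(0.139·237) = 0.122 s.

t_s ≈ 0.122 s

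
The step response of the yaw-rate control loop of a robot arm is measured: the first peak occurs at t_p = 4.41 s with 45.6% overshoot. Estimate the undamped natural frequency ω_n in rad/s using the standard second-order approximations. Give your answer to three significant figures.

ω_n ≈ 0.734 rad/s

ζ from %OS: ζ = |ln 0.456|/√(π²+ln²0.456) = 0.242.
t_p = π/ω_d ⇒ ω_d = 0.712 rad/s; then ω_n = ω_d/√(1−ζ²) = 0.734 rad/s.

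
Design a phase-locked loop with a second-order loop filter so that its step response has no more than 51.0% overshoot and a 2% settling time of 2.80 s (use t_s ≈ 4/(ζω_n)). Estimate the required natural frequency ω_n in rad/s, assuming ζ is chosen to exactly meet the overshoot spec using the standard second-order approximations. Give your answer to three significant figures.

ζ = −ln(OS)/√(π² + (ln OS)²). With OS = 0.510, ln OS = −0.6733 and ζ = 0.6733/3.213 = 0.210.
Then ω_n = 4/(ζ t_s) = 4/(0.210 × 2.80) = 6.82 rad/s.

ω_n ≈ 6.82 rad/s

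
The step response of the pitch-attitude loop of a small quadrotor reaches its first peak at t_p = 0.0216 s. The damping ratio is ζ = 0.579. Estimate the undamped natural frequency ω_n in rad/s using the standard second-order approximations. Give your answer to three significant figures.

Peak time t_p = π/ω_d, so ω_d = π/t_p = π/0.0216 = 145 rad/s.
ω_n = ω_d/√(1−ζ²) = 145/√0.665 = 178 rad/s.

ω_n ≈ 178 rad/s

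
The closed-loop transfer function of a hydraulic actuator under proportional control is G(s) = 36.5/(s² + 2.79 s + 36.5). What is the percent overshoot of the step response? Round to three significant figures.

ω_n = √36.5 = 6.04 rad/s; ζ = 2.79/(2·6.04) = 0.231.
%OS = 100 e^{−πζ/√(1−ζ²)} with ζ = 0.231 gives 47.4%.

%OS ≈ 47.4%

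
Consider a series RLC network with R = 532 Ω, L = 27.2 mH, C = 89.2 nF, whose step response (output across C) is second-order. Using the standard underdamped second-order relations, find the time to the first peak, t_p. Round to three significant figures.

t_p ≈ 0.000177 s

For a series RLC circuit (capacitor voltage as output), ω_n = 1/√(LC) = 1/√(27.2 mH · 89.2 nF) = 20300 rad/s.
ζ = (R/2)·√(C/L) = (532/2)·√(89.2 nF/27.2 mH) = 0.482.
ω_d = 20300·√(1 − 0.482²) = 17800 rad/s. t_p = π/ω_d = 0.000177 s.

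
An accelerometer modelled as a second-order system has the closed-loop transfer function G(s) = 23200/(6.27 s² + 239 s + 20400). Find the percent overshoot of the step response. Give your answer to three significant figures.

%OS ≈ 32.8%

Dividing through by 6.27: denominator becomes s² + 38.12 s + 3254.
So ω_n = √3254 = 57.0 rad/s and ζ = 38.12/(2·57.0) = 0.334.
Overshoot: exp(−π·0.334/√(1−0.334²)) = 0.328, i.e. 32.8%.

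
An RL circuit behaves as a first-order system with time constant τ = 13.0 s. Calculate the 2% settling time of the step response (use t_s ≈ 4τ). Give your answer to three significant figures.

t_s ≈ 4τ = 52.0 s.

t_s ≈ 52.0 s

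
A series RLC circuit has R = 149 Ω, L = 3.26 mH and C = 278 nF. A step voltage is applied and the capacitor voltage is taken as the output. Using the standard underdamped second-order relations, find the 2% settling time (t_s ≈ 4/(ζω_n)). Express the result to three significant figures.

For a series RLC circuit (capacitor voltage as output), ω_n = 1/√(LC) = 1/√(3.26 mH · 278 nF) = 33200 rad/s.
ζ = (R/2)·√(C/L) = (149/2)·√(278 nF/3.26 mH) = 0.688.
t_s ≈ 4/(ζω_n) = 0.000175 s.

t_s ≈ 0.000175 s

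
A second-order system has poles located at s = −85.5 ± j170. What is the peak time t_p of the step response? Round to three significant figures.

t_p ≈ 0.0185 s

t_p = π/ω_d with ω_d = 170 (the imaginary part), so t_p = 0.0185 s.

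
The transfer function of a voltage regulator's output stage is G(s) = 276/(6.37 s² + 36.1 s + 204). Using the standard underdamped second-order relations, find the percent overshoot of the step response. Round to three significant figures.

%OS ≈ 16.2%

Dividing through by 6.37: denominator becomes s² + 5.667 s + 32.03.
So ω_n = √32.03 = 5.66 rad/s and ζ = 5.667/(2·5.66) = 0.501.
%OS = 100·exp(−πζ/√(1−ζ²)) = 16.2%.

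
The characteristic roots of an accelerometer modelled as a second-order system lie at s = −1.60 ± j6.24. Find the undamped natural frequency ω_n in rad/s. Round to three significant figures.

With σ = 1.60, ω_d = 6.24: ω_n = √(σ²+ω_d²) = 6.44 rad/s, ζ = σ/ω_n = 0.248.

ω_n ≈ 6.44 rad/s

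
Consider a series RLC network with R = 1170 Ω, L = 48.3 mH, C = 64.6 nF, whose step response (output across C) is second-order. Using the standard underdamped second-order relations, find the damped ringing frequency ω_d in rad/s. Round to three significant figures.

ω_d ≈ 13200 rad/s

For a series RLC circuit (capacitor voltage as output), ω_n = 1/√(LC) = 1/√(48.3 mH · 64.6 nF) = 17900 rad/s.
ζ = (R/2)·√(C/L) = (1170/2)·√(64.6 nF/48.3 mH) = 0.677.
ω_d = 17900·√(1 − 0.677²) = 13200 rad/s.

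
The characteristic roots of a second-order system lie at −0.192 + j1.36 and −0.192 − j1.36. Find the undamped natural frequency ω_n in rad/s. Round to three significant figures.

ω_n ≈ 1.37 rad/s

|pole| = ω_n = √(0.192² + 1.36²) = 1.37 rad/s; ζ = cos θ = σ/ω_n = 0.140.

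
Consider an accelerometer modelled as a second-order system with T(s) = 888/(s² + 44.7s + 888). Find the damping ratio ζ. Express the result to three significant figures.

ζ ≈ 0.750

Matching coefficients with s² + 2ζω_n s + ω_n² gives ω_n² = 888 ⇒ ω_n = 29.8 rad/s, and ζ = 44.7/(2ω_n) = 0.750.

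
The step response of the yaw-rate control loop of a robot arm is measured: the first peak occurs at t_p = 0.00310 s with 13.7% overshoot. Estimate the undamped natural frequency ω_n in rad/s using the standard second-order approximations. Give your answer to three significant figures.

ω_n ≈ 1200 rad/s

From the overshoot, ζ = −ln(OS)/√(π²+ln²(OS)) = 0.535.
t_p = π/ω_d ⇒ ω_d = 1010 rad/s; then ω_n = ω_d/√(1−ζ²) = 1200 rad/s.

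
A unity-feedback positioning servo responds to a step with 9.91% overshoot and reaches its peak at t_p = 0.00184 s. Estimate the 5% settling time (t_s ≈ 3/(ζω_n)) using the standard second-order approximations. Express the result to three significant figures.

From the overshoot, ζ = −ln(OS)/√(π²+ln²(OS)) = 0.593.
From t_p = π/ω_d, ω_d = π/0.00184 = 1710 rad/s, so ω_n = ω_d/√(1−ζ²) = 2120 rad/s.
t_s ≈ 3/(ζω_n) = 3/(0.593·2120) = 0.00239 s.

t_s ≈ 0.00239 s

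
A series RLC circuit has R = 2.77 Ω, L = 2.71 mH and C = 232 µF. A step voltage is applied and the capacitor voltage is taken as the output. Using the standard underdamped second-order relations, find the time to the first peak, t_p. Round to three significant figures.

t_p ≈ 0.00272 s

For a series RLC circuit (capacitor voltage as output), ω_n = 1/√(LC) = 1/√(2.71 mH · 232 µF) = 1260 rad/s.
ζ = (R/2)·√(C/L) = (2.77/2)·√(232 µF/2.71 mH) = 0.405.
The damped frequency ω_d = ω_n√(1−ζ²) = 1150 rad/s. t_p = π/ω_d = 0.00272 s.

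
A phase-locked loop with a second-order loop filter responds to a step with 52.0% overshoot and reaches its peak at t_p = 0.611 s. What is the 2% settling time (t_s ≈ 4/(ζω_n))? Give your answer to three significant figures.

t_s ≈ 3.74 s

The overshoot fixes ζ = −ln(OS)/√(π²+ln²(OS)) = 0.204.
From t_p = π/ω_d, ω_d = π/0.611 = 5.14 rad/s, so ω_n = ω_d/√(1−ζ²) = 5.25 rad/s.
t_s ≈ 4/(ζω_n) = 4/(0.204·5.25) = 3.74 s.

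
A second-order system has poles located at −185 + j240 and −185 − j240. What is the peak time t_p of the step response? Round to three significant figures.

t_p = π/ω_d with ω_d = 240 (the imaginary part), so t_p = 0.0131 s.

t_p ≈ 0.0131 s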